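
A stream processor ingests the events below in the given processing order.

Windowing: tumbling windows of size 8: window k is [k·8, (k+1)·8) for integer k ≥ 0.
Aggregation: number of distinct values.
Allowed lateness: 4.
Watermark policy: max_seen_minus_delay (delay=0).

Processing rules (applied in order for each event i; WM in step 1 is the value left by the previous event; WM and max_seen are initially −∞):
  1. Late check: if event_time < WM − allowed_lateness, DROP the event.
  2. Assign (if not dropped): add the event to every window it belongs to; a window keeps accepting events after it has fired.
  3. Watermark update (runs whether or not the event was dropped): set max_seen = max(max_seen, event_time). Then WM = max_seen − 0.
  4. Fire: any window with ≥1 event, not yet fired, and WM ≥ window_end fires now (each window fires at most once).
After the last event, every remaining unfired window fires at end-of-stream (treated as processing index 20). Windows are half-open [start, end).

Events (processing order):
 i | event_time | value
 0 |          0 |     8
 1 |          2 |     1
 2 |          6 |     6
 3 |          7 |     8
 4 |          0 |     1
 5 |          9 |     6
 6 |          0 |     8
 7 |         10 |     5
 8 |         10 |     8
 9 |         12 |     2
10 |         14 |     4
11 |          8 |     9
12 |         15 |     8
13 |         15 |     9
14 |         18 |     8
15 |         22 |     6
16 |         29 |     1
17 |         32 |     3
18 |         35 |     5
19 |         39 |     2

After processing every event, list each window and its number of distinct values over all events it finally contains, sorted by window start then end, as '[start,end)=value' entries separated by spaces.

[0,8)=3 [8,16)=6 [16,24)=2 [24,32)=1 [32,40)=3

i=0 t=0 v=8: → [0,8); WM=0
i=1 t=2 v=1: → [0,8); WM=2
i=2 t=6 v=6: → [0,8); WM=6
i=3 t=7 v=8: → [0,8); WM=7
i=4 t=0 v=1: DROP (t<7-4); WM=7
i=5 t=9 v=6: → [8,16); WM=9; [0,8) fires=3
i=6 t=0 v=8: DROP (t<9-4); WM=9
i=7 t=10 v=5: → [8,16); WM=10
i=8 t=10 v=8: → [8,16); WM=10
i=9 t=12 v=2: → [8,16); WM=12
i=10 t=14 v=4: → [8,16); WM=14
i=11 t=8 v=9: DROP (t<14-4); WM=14
i=12 t=15 v=8: → [8,16); WM=15
i=13 t=15 v=9: → [8,16); WM=15
i=14 t=18 v=8: → [16,24); WM=18; [8,16) fires=6
i=15 t=22 v=6: → [16,24); WM=22
i=16 t=29 v=1: → [24,32); WM=29; [16,24) fires=2
i=17 t=32 v=3: → [32,40); WM=32; [24,32) fires=1
i=18 t=35 v=5: → [32,40); WM=35
i=19 t=39 v=2: → [32,40); WM=39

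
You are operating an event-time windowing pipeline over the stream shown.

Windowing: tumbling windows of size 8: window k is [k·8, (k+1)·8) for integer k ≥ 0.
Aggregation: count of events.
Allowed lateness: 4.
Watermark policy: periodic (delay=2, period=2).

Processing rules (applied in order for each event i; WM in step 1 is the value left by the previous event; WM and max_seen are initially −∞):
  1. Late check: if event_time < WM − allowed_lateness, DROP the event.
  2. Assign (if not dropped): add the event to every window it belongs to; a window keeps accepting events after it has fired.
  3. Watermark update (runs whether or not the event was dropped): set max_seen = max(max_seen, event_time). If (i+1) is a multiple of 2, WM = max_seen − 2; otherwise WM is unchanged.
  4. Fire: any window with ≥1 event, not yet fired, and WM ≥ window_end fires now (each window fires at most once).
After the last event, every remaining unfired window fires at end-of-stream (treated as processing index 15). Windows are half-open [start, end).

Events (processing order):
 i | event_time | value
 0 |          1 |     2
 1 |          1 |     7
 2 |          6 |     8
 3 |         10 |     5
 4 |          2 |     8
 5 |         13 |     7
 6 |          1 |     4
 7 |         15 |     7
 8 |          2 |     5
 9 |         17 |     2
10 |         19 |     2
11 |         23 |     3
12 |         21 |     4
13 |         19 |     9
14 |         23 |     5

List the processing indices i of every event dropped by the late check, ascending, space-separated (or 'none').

4 6 8

i=0 t=1 v=2: → [0,8); WM=−∞
i=1 t=1 v=7: → [0,8); WM=-1
i=2 t=6 v=8: → [0,8); WM=-1
i=3 t=10 v=5: → [8,16); WM=8; [0,8) fires=3
i=4 t=2 v=8: DROP (t<8-4); WM=8
i=5 t=13 v=7: → [8,16); WM=11
i=6 t=1 v=4: DROP (t<11-4); WM=11
i=7 t=15 v=7: → [8,16); WM=13
i=8 t=2 v=5: DROP (t<13-4); WM=13
i=9 t=17 v=2: → [16,24); WM=15
i=10 t=19 v=2: → [16,24); WM=15
i=11 t=23 v=3: → [16,24); WM=21; [8,16) fires=3
i=12 t=21 v=4: → [16,24); WM=21
i=13 t=19 v=9: → [16,24); WM=21
i=14 t=23 v=5: → [16,24); WM=21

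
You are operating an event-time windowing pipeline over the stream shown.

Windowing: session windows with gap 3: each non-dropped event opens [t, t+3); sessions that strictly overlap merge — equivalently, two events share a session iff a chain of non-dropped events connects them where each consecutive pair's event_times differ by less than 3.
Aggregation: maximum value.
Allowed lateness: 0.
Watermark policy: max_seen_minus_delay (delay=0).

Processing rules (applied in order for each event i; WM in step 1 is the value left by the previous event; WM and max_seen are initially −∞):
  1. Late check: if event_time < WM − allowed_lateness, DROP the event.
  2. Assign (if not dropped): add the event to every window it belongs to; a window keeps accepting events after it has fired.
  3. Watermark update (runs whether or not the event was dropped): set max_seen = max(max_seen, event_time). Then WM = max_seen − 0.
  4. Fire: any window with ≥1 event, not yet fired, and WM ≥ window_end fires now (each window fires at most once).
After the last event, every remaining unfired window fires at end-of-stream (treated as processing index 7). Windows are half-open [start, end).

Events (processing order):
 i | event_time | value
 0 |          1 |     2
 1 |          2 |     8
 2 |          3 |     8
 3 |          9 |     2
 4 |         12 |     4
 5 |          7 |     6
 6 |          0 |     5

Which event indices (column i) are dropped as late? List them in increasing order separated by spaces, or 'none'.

5 6

i=0 t=1 v=2: → [1,4); WM=1
i=1 t=2 v=8: → [1,5); WM=2
i=2 t=3 v=8: → [1,6); WM=3
i=3 t=9 v=2: → [9,12); WM=9
i=4 t=12 v=4: → [12,15); WM=12
i=5 t=7 v=6: DROP (t<12-0); WM=12
i=6 t=0 v=5: DROP (t<12-0); WM=12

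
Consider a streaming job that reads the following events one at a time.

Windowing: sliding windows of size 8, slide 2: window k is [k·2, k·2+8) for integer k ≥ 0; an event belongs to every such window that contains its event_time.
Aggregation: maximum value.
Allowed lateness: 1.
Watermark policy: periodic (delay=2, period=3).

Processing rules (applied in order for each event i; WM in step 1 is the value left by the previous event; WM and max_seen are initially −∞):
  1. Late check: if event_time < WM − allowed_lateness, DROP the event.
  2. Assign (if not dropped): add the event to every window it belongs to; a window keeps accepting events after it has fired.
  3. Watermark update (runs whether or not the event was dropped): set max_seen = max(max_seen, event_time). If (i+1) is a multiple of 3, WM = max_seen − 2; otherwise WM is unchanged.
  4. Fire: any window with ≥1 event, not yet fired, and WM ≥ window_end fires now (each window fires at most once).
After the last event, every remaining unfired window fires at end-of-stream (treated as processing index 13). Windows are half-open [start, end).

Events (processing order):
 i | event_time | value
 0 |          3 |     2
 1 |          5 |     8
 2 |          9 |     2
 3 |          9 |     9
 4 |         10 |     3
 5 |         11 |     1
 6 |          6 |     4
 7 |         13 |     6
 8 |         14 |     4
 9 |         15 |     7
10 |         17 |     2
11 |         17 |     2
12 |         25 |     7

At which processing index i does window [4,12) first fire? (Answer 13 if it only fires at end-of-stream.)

i=0 t=3 v=2: → [2,10),[0,8); WM=−∞
i=1 t=5 v=8: → [4,12),[2,10),[0,8); WM=−∞
i=2 t=9 v=2: → [8,16),[6,14),[4,12),[2,10); WM=7
i=3 t=9 v=9: → [8,16),[6,14),[4,12),[2,10); WM=7
i=4 t=10 v=3: → [10,18),[8,16),[6,14),[4,12); WM=7
i=5 t=11 v=1: → [10,18),[8,16),[6,14),[4,12); WM=9; [0,8) fires=8
i=6 t=6 v=4: DROP (t<9-1); WM=9
i=7 t=13 v=6: → [12,20),[10,18),[8,16),[6,14); WM=9
i=8 t=14 v=4: → [14,22),[12,20),[10,18),[8,16); WM=12; [2,10) fires=9 [4,12) fires=9
i=9 t=15 v=7: → [14,22),[12,20),[10,18),[8,16); WM=12
i=10 t=17 v=2: → [16,24),[14,22),[12,20),[10,18); WM=12
i=11 t=17 v=2: → [16,24),[14,22),[12,20),[10,18); WM=15; [6,14) fires=9
i=12 t=25 v=7: → [24,32),[22,30),[20,28),[18,26); WM=15

8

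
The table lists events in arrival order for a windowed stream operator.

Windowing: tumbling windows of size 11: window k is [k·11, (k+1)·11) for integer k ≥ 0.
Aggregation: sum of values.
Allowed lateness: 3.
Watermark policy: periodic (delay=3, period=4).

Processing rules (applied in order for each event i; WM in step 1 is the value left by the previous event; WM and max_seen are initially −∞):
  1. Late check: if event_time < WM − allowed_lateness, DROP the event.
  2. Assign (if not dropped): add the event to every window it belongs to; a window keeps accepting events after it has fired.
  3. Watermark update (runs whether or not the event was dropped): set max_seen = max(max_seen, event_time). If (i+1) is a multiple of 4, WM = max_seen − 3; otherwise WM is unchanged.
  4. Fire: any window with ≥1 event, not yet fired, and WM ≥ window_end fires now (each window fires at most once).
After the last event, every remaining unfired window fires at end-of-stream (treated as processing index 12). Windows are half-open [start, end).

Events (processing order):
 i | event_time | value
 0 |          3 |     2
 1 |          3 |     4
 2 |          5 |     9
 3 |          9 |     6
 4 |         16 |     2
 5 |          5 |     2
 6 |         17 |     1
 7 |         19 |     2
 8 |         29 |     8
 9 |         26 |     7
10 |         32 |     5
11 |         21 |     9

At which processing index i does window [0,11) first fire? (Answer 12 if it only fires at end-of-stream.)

7

i=0 t=3 v=2: → [0,11); WM=−∞
i=1 t=3 v=4: → [0,11); WM=−∞
i=2 t=5 v=9: → [0,11); WM=−∞
i=3 t=9 v=6: → [0,11); WM=6
i=4 t=16 v=2: → [11,22); WM=6
i=5 t=5 v=2: → [0,11); WM=6
i=6 t=17 v=1: → [11,22); WM=6
i=7 t=19 v=2: → [11,22); WM=16; [0,11) fires=23
i=8 t=29 v=8: → [22,33); WM=16
i=9 t=26 v=7: → [22,33); WM=16
i=10 t=32 v=5: → [22,33); WM=16
i=11 t=21 v=9: → [11,22); WM=29; [11,22) fires=14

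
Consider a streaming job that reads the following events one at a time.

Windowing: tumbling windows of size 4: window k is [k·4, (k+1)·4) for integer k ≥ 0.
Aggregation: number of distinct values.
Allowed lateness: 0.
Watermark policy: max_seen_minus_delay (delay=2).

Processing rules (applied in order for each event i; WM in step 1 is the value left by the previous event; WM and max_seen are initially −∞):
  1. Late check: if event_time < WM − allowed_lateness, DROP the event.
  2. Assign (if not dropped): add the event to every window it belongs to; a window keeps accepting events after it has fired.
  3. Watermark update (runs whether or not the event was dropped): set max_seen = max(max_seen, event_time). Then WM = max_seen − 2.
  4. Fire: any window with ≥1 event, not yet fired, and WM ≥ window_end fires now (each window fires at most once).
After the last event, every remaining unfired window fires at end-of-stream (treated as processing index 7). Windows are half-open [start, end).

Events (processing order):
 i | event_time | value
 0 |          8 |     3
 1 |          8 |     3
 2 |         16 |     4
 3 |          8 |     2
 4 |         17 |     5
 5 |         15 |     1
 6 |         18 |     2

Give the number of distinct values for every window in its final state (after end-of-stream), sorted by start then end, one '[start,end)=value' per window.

i=0 t=8 v=3: → [8,12); WM=6
i=1 t=8 v=3: → [8,12); WM=6
i=2 t=16 v=4: → [16,20); WM=14; [8,12) fires=1
i=3 t=8 v=2: DROP (t<14-0); WM=14
i=4 t=17 v=5: → [16,20); WM=15
i=5 t=15 v=1: → [12,16); WM=15
i=6 t=18 v=2: → [16,20); WM=16; [12,16) fires=1

[8,12)=1 [12,16)=1 [16,20)=3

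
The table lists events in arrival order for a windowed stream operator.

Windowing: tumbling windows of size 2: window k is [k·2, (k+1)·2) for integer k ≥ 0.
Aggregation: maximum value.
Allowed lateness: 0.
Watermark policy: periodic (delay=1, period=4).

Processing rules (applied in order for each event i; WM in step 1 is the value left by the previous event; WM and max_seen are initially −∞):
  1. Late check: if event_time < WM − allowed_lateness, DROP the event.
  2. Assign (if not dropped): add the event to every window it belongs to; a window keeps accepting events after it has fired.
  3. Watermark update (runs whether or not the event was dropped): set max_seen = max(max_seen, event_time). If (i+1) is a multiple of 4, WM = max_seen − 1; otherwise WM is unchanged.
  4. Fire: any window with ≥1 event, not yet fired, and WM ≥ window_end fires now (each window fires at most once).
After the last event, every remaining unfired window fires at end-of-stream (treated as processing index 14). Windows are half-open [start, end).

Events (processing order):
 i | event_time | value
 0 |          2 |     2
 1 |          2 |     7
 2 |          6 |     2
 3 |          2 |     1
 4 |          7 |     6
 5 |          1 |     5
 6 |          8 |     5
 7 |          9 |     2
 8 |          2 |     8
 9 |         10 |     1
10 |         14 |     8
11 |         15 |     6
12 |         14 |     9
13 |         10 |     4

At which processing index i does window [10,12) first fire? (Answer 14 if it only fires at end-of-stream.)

i=0 t=2 v=2: → [2,4); WM=−∞
i=1 t=2 v=7: → [2,4); WM=−∞
i=2 t=6 v=2: → [6,8); WM=−∞
i=3 t=2 v=1: → [2,4); WM=5; [2,4) fires=7
i=4 t=7 v=6: → [6,8); WM=5
i=5 t=1 v=5: DROP (t<5-0); WM=5
i=6 t=8 v=5: → [8,10); WM=5
i=7 t=9 v=2: → [8,10); WM=8; [6,8) fires=6
i=8 t=2 v=8: DROP (t<8-0); WM=8
i=9 t=10 v=1: → [10,12); WM=8
i=10 t=14 v=8: → [14,16); WM=8
i=11 t=15 v=6: → [14,16); WM=14; [8,10) fires=5 [10,12) fires=1
i=12 t=14 v=9: → [14,16); WM=14
i=13 t=10 v=4: DROP (t<14-0); WM=14

11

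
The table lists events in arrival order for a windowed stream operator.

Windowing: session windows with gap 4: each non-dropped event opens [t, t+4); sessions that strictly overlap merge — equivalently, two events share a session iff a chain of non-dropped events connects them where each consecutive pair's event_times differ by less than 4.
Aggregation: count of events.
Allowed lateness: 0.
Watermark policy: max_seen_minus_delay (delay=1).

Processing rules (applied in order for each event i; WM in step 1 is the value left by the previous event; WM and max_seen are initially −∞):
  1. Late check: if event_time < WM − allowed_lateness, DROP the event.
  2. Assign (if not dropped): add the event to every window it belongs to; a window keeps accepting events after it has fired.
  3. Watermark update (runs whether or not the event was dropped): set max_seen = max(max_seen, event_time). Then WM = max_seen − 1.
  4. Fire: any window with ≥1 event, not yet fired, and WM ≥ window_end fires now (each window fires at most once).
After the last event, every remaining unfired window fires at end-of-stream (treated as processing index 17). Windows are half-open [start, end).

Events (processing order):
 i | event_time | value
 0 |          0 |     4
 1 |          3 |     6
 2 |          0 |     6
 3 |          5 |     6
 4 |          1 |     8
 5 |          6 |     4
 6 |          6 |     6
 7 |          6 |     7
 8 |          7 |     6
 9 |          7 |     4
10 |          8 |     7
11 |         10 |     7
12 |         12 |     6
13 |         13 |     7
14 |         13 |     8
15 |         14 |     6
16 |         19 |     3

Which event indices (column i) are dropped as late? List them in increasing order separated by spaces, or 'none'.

2 4

i=0 t=0 v=4: → [0,4); WM=-1
i=1 t=3 v=6: → [0,7); WM=2
i=2 t=0 v=6: DROP (t<2-0); WM=2
i=3 t=5 v=6: → [0,9); WM=4
i=4 t=1 v=8: DROP (t<4-0); WM=4
i=5 t=6 v=4: → [0,10); WM=5
i=6 t=6 v=6: → [0,10); WM=5
i=7 t=6 v=7: → [0,10); WM=5
i=8 t=7 v=6: → [0,11); WM=6
i=9 t=7 v=4: → [0,11); WM=6
i=10 t=8 v=7: → [0,12); WM=7
i=11 t=10 v=7: → [0,14); WM=9
i=12 t=12 v=6: → [0,16); WM=11
i=13 t=13 v=7: → [0,17); WM=12
i=14 t=13 v=8: → [0,17); WM=12
i=15 t=14 v=6: → [0,18); WM=13
i=16 t=19 v=3: → [19,23); WM=18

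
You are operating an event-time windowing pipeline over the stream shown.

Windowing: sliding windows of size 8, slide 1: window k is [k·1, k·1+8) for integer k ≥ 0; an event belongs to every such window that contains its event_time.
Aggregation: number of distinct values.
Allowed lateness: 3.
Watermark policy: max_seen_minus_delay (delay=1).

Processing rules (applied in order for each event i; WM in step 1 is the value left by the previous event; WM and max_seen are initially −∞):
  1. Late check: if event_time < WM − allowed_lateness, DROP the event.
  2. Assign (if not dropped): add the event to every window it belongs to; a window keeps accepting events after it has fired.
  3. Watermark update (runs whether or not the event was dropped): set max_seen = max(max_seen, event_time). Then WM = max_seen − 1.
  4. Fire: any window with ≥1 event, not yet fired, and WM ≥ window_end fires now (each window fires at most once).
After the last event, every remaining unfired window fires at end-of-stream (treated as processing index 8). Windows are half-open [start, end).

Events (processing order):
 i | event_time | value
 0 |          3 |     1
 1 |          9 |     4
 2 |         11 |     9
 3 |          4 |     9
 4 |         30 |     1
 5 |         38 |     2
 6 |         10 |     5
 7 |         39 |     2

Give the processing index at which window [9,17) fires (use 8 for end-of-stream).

4

i=0 t=3 v=1: → [3,11),[2,10),[1,9),[0,8); WM=2
i=1 t=9 v=4: → [9,17),[8,16),[7,15),[6,14),[5,13),[4,12),[3,11),[2,10); WM=8; [0,8) fires=1
i=2 t=11 v=9: → [11,19),[10,18),[9,17),[8,16),[7,15),[6,14),[5,13),[4,12); WM=10; [1,9) fires=1 [2,10) fires=2
i=3 t=4 v=9: DROP (t<10-3); WM=10
i=4 t=30 v=1: → [30,38),[29,37),[28,36),[27,35),[26,34),[25,33),[24,32),[23,31); WM=29; [3,11) fires=2 [4,12) fires=2 [5,13) fires=2 [6,14) fires=2 [7,15) fires=2 [8,16) fires=2 [9,17) fires=2 [10,18) fires=1 [11,19) fires=1
i=5 t=38 v=2: → [38,46),[37,45),[36,44),[35,43),[34,42),[33,41),[32,40),[31,39); WM=37; [23,31) fires=1 [24,32) fires=1 [25,33) fires=1 [26,34) fires=1 [27,35) fires=1 [28,36) fires=1 [29,37) fires=1
i=6 t=10 v=5: DROP (t<37-3); WM=37
i=7 t=39 v=2: → [39,47),[38,46),[37,45),[36,44),[35,43),[34,42),[33,41),[32,40); WM=38; [30,38) fires=1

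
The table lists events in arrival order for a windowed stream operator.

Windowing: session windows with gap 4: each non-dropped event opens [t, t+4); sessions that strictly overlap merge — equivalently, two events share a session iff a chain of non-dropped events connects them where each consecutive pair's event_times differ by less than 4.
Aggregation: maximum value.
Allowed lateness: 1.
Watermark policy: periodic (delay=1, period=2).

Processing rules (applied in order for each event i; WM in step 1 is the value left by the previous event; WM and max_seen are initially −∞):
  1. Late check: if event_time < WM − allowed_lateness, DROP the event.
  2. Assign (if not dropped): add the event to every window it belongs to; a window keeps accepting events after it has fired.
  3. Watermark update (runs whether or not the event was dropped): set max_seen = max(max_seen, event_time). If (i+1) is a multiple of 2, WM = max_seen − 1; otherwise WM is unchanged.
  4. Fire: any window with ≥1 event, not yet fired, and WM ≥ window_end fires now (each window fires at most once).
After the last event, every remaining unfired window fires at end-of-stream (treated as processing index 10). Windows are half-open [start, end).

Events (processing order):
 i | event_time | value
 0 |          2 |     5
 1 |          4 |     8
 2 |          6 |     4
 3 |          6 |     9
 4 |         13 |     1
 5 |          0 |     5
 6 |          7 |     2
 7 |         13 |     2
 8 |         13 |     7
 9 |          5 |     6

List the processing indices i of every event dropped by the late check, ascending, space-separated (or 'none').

5 6 9

i=0 t=2 v=5: → [2,6); WM=−∞
i=1 t=4 v=8: → [2,8); WM=3
i=2 t=6 v=4: → [2,10); WM=3
i=3 t=6 v=9: → [2,10); WM=5
i=4 t=13 v=1: → [13,17); WM=5
i=5 t=0 v=5: DROP (t<5-1); WM=12
i=6 t=7 v=2: DROP (t<12-1); WM=12
i=7 t=13 v=2: → [13,17); WM=12
i=8 t=13 v=7: → [13,17); WM=12
i=9 t=5 v=6: DROP (t<12-1); WM=12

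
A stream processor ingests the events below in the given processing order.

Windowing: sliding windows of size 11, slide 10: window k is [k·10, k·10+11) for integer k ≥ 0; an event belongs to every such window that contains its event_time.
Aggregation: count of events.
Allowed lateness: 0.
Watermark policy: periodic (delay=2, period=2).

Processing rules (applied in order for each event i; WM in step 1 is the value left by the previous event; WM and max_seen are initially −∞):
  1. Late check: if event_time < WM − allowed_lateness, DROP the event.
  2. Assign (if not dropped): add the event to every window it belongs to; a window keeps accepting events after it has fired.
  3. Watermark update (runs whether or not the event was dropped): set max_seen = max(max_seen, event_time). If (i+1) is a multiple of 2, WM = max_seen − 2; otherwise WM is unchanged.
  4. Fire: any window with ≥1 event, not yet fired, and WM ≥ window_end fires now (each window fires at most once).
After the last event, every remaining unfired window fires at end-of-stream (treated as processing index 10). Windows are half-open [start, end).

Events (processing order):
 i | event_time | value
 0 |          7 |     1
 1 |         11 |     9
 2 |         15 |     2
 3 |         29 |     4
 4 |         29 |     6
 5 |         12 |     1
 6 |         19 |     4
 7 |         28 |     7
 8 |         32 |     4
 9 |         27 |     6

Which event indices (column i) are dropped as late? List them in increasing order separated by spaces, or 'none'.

i=0 t=7 v=1: → [0,11); WM=−∞
i=1 t=11 v=9: → [10,21); WM=9
i=2 t=15 v=2: → [10,21); WM=9
i=3 t=29 v=4: → [20,31); WM=27; [0,11) fires=1 [10,21) fires=2
i=4 t=29 v=6: → [20,31); WM=27
i=5 t=12 v=1: DROP (t<27-0); WM=27
i=6 t=19 v=4: DROP (t<27-0); WM=27
i=7 t=28 v=7: → [20,31); WM=27
i=8 t=32 v=4: → [30,41); WM=27
i=9 t=27 v=6: → [20,31); WM=30

5 6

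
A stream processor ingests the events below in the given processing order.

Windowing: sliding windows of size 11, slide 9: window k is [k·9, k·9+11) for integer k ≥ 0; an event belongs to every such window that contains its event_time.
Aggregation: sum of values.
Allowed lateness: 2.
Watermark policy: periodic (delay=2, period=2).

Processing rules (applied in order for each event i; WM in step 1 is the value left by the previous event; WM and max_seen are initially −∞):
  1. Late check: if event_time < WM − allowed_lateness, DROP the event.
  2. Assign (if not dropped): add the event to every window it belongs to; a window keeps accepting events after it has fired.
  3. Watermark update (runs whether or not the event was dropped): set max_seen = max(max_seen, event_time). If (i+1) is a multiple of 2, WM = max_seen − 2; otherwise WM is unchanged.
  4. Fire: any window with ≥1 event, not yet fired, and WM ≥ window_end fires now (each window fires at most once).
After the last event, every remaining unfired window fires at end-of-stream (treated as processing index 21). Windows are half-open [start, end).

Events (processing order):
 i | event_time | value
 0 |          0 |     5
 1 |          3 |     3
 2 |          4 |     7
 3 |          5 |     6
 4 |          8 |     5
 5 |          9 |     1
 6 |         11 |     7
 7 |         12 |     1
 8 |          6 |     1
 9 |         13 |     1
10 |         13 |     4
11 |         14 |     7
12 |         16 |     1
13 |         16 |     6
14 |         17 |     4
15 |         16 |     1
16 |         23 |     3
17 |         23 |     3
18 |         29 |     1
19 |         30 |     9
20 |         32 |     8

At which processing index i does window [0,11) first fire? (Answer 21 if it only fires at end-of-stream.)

i=0 t=0 v=5: → [0,11); WM=−∞
i=1 t=3 v=3: → [0,11); WM=1
i=2 t=4 v=7: → [0,11); WM=1
i=3 t=5 v=6: → [0,11); WM=3
i=4 t=8 v=5: → [0,11); WM=3
i=5 t=9 v=1: → [9,20),[0,11); WM=7
i=6 t=11 v=7: → [9,20); WM=7
i=7 t=12 v=1: → [9,20); WM=10
i=8 t=6 v=1: DROP (t<10-2); WM=10
i=9 t=13 v=1: → [9,20); WM=11; [0,11) fires=27
i=10 t=13 v=4: → [9,20); WM=11
i=11 t=14 v=7: → [9,20); WM=12
i=12 t=16 v=1: → [9,20); WM=12
i=13 t=16 v=6: → [9,20); WM=14
i=14 t=17 v=4: → [9,20); WM=14
i=15 t=16 v=1: → [9,20); WM=15
i=16 t=23 v=3: → [18,29); WM=15
i=17 t=23 v=3: → [18,29); WM=21; [9,20) fires=33
i=18 t=29 v=1: → [27,38); WM=21
i=19 t=30 v=9: → [27,38); WM=28
i=20 t=32 v=8: → [27,38); WM=28

9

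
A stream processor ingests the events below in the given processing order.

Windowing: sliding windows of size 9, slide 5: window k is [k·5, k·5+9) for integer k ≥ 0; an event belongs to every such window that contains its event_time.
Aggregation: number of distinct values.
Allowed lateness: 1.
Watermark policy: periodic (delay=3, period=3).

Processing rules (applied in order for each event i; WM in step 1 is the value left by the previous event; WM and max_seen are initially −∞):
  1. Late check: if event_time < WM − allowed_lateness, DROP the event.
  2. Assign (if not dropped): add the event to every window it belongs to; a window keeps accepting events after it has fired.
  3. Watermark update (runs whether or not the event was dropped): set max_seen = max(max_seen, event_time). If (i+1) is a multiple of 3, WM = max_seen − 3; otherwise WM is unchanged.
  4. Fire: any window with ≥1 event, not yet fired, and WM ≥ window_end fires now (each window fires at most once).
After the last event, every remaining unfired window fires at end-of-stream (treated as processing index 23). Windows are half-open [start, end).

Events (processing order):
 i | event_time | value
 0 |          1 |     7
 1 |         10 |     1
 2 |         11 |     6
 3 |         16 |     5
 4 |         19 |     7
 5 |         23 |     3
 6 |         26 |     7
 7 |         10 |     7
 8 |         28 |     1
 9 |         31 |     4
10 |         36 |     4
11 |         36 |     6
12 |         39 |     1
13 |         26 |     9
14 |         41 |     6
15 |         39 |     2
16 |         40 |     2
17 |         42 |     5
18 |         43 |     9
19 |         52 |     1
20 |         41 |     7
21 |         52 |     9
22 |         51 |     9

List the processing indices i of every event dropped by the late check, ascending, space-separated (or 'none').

i=0 t=1 v=7: → [0,9); WM=−∞
i=1 t=10 v=1: → [10,19),[5,14); WM=−∞
i=2 t=11 v=6: → [10,19),[5,14); WM=8
i=3 t=16 v=5: → [15,24),[10,19); WM=8
i=4 t=19 v=7: → [15,24); WM=8
i=5 t=23 v=3: → [20,29),[15,24); WM=20; [0,9) fires=1 [5,14) fires=2 [10,19) fires=3
i=6 t=26 v=7: → [25,34),[20,29); WM=20
i=7 t=10 v=7: DROP (t<20-1); WM=20
i=8 t=28 v=1: → [25,34),[20,29); WM=25; [15,24) fires=3
i=9 t=31 v=4: → [30,39),[25,34); WM=25
i=10 t=36 v=4: → [35,44),[30,39); WM=25
i=11 t=36 v=6: → [35,44),[30,39); WM=33; [20,29) fires=3
i=12 t=39 v=1: → [35,44); WM=33
i=13 t=26 v=9: DROP (t<33-1); WM=33
i=14 t=41 v=6: → [40,49),[35,44); WM=38; [25,34) fires=3
i=15 t=39 v=2: → [35,44); WM=38
i=16 t=40 v=2: → [40,49),[35,44); WM=38
i=17 t=42 v=5: → [40,49),[35,44); WM=39; [30,39) fires=2
i=18 t=43 v=9: → [40,49),[35,44); WM=39
i=19 t=52 v=1: → [50,59),[45,54); WM=39
i=20 t=41 v=7: → [40,49),[35,44); WM=49; [35,44) fires=7 [40,49) fires=5
i=21 t=52 v=9: → [50,59),[45,54); WM=49
i=22 t=51 v=9: → [50,59),[45,54); WM=49

7 13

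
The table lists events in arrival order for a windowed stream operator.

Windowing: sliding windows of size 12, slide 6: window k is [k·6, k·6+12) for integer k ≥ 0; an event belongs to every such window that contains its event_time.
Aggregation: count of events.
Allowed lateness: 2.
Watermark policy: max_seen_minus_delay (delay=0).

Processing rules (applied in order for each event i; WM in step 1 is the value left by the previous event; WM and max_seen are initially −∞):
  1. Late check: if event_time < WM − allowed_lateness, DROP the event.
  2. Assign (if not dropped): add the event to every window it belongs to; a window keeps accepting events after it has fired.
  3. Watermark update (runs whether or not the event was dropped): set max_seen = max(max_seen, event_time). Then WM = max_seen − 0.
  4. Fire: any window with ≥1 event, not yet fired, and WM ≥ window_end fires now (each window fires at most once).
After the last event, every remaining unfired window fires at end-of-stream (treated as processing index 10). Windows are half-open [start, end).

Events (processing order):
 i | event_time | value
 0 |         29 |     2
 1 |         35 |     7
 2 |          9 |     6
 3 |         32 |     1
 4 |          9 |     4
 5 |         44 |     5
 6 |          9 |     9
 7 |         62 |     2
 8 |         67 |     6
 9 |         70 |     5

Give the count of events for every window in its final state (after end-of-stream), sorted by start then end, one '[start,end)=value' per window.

[18,30)=1 [24,36)=2 [30,42)=1 [36,48)=1 [42,54)=1 [54,66)=1 [60,72)=3 [66,78)=2

i=0 t=29 v=2: → [24,36),[18,30); WM=29
i=1 t=35 v=7: → [30,42),[24,36); WM=35; [18,30) fires=1
i=2 t=9 v=6: DROP (t<35-2); WM=35
i=3 t=32 v=1: DROP (t<35-2); WM=35
i=4 t=9 v=4: DROP (t<35-2); WM=35
i=5 t=44 v=5: → [42,54),[36,48); WM=44; [24,36) fires=2 [30,42) fires=1
i=6 t=9 v=9: DROP (t<44-2); WM=44
i=7 t=62 v=2: → [60,72),[54,66); WM=62; [36,48) fires=1 [42,54) fires=1
i=8 t=67 v=6: → [66,78),[60,72); WM=67; [54,66) fires=1
i=9 t=70 v=5: → [66,78),[60,72); WM=70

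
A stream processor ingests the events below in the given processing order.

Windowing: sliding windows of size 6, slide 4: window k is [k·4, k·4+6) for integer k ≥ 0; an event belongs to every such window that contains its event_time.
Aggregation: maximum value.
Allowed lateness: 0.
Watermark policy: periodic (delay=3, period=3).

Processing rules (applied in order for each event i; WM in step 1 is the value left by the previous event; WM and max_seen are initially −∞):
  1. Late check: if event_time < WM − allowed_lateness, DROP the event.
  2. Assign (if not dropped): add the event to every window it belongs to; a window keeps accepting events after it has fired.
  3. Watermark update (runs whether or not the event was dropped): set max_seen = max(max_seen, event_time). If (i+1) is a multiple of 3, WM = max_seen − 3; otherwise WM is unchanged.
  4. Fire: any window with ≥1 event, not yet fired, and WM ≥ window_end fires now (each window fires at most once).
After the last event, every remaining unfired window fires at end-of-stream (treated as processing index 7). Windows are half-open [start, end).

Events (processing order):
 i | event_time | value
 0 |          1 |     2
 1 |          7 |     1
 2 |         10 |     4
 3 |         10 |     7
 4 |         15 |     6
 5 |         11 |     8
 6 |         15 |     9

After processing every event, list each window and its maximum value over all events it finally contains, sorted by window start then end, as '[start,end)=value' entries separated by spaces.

[0,6)=2 [4,10)=1 [8,14)=8 [12,18)=9

i=0 t=1 v=2: → [0,6); WM=−∞
i=1 t=7 v=1: → [4,10); WM=−∞
i=2 t=10 v=4: → [8,14); WM=7; [0,6) fires=2
i=3 t=10 v=7: → [8,14); WM=7
i=4 t=15 v=6: → [12,18); WM=7
i=5 t=11 v=8: → [8,14); WM=12; [4,10) fires=1
i=6 t=15 v=9: → [12,18); WM=12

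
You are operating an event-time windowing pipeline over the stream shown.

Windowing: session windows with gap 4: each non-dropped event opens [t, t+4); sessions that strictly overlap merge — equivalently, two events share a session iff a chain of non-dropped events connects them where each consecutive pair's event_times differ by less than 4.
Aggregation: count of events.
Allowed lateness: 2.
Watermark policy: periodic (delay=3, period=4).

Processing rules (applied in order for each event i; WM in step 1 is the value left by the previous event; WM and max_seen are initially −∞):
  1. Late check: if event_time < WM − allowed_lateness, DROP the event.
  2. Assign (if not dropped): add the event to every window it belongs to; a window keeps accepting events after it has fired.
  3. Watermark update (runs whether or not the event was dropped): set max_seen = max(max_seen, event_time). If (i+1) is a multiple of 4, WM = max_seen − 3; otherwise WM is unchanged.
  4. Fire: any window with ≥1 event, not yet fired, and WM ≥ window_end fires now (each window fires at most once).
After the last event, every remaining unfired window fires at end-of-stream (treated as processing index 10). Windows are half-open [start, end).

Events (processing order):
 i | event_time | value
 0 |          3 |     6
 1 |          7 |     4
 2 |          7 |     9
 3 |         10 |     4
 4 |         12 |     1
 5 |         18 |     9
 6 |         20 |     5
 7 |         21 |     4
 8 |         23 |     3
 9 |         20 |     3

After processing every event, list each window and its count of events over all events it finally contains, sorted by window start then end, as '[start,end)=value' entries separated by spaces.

i=0 t=3 v=6: → [3,7); WM=−∞
i=1 t=7 v=4: → [7,11); WM=−∞
i=2 t=7 v=9: → [7,11); WM=−∞
i=3 t=10 v=4: → [7,14); WM=7
i=4 t=12 v=1: → [7,16); WM=7
i=5 t=18 v=9: → [18,22); WM=7
i=6 t=20 v=5: → [18,24); WM=7
i=7 t=21 v=4: → [18,25); WM=18
i=8 t=23 v=3: → [18,27); WM=18
i=9 t=20 v=3: → [18,27); WM=18

[3,7)=1 [7,16)=4 [18,27)=5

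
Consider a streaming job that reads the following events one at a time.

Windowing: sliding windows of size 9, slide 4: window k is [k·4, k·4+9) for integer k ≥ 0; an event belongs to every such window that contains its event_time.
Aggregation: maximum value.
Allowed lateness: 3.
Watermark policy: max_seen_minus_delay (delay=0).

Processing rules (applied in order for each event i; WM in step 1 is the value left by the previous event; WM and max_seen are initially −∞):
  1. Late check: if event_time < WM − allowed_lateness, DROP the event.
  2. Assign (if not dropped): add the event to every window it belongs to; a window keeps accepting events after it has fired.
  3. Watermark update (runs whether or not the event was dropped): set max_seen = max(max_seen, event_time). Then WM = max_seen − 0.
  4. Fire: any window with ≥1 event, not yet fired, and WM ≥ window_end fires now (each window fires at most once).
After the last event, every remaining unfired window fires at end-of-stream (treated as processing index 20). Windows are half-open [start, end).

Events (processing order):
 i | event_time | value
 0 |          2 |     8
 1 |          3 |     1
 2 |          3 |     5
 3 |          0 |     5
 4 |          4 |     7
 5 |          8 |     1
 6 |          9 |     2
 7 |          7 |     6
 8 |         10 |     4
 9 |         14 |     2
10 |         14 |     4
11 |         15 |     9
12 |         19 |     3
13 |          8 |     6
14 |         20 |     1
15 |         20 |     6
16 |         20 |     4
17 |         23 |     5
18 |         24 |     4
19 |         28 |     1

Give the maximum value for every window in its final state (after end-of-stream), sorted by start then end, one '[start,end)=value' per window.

i=0 t=2 v=8: → [0,9); WM=2
i=1 t=3 v=1: → [0,9); WM=3
i=2 t=3 v=5: → [0,9); WM=3
i=3 t=0 v=5: → [0,9); WM=3
i=4 t=4 v=7: → [4,13),[0,9); WM=4
i=5 t=8 v=1: → [8,17),[4,13),[0,9); WM=8
i=6 t=9 v=2: → [8,17),[4,13); WM=9; [0,9) fires=8
i=7 t=7 v=6: → [4,13),[0,9); WM=9
i=8 t=10 v=4: → [8,17),[4,13); WM=10
i=9 t=14 v=2: → [12,21),[8,17); WM=14; [4,13) fires=7
i=10 t=14 v=4: → [12,21),[8,17); WM=14
i=11 t=15 v=9: → [12,21),[8,17); WM=15
i=12 t=19 v=3: → [16,25),[12,21); WM=19; [8,17) fires=9
i=13 t=8 v=6: DROP (t<19-3); WM=19
i=14 t=20 v=1: → [20,29),[16,25),[12,21); WM=20
i=15 t=20 v=6: → [20,29),[16,25),[12,21); WM=20
i=16 t=20 v=4: → [20,29),[16,25),[12,21); WM=20
i=17 t=23 v=5: → [20,29),[16,25); WM=23; [12,21) fires=9
i=18 t=24 v=4: → [24,33),[20,29),[16,25); WM=24
i=19 t=28 v=1: → [28,37),[24,33),[20,29); WM=28; [16,25) fires=6

[0,9)=8 [4,13)=7 [8,17)=9 [12,21)=9 [16,25)=6 [20,29)=6 [24,33)=4 [28,37)=1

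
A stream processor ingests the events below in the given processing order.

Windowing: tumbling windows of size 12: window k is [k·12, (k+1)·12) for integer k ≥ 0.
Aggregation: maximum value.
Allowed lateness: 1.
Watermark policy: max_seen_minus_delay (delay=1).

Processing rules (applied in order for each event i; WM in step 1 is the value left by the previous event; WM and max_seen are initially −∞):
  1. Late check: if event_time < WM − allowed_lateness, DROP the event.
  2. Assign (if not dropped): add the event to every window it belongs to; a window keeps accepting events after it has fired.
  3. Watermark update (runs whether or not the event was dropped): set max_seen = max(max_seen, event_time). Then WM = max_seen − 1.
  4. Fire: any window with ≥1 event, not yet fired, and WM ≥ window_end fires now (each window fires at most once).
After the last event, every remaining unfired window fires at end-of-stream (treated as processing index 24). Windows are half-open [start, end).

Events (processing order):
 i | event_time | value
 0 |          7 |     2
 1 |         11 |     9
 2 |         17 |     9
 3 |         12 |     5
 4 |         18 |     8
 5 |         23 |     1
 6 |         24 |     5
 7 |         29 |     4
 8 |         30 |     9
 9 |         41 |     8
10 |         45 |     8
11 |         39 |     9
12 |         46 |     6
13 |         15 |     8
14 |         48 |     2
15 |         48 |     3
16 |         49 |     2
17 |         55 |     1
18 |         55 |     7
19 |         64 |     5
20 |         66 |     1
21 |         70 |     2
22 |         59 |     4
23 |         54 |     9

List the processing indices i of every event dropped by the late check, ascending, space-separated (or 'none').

i=0 t=7 v=2: → [0,12); WM=6
i=1 t=11 v=9: → [0,12); WM=10
i=2 t=17 v=9: → [12,24); WM=16; [0,12) fires=9
i=3 t=12 v=5: DROP (t<16-1); WM=16
i=4 t=18 v=8: → [12,24); WM=17
i=5 t=23 v=1: → [12,24); WM=22
i=6 t=24 v=5: → [24,36); WM=23
i=7 t=29 v=4: → [24,36); WM=28; [12,24) fires=9
i=8 t=30 v=9: → [24,36); WM=29
i=9 t=41 v=8: → [36,48); WM=40; [24,36) fires=9
i=10 t=45 v=8: → [36,48); WM=44
i=11 t=39 v=9: DROP (t<44-1); WM=44
i=12 t=46 v=6: → [36,48); WM=45
i=13 t=15 v=8: DROP (t<45-1); WM=45
i=14 t=48 v=2: → [48,60); WM=47
i=15 t=48 v=3: → [48,60); WM=47
i=16 t=49 v=2: → [48,60); WM=48; [36,48) fires=8
i=17 t=55 v=1: → [48,60); WM=54
i=18 t=55 v=7: → [48,60); WM=54
i=19 t=64 v=5: → [60,72); WM=63; [48,60) fires=7
i=20 t=66 v=1: → [60,72); WM=65
i=21 t=70 v=2: → [60,72); WM=69
i=22 t=59 v=4: DROP (t<69-1); WM=69
i=23 t=54 v=9: DROP (t<69-1); WM=69

3 11 13 22 23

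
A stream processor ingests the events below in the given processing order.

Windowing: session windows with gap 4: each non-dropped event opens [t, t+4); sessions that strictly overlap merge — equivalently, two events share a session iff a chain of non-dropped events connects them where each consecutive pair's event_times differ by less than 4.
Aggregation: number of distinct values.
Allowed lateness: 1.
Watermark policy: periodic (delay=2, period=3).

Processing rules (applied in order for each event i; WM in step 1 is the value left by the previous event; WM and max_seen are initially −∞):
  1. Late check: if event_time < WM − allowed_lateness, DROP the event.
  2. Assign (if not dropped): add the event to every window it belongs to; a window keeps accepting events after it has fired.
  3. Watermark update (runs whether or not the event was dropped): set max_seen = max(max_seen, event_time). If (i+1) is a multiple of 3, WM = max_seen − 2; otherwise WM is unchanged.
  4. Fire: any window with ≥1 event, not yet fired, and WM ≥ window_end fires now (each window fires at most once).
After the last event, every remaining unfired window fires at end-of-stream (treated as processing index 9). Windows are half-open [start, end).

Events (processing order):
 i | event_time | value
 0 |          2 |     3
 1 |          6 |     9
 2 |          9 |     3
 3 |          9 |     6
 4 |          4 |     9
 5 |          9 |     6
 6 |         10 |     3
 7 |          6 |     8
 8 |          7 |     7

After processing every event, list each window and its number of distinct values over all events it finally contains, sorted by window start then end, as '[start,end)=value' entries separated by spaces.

[2,6)=1 [6,14)=5

i=0 t=2 v=3: → [2,6); WM=−∞
i=1 t=6 v=9: → [6,10); WM=−∞
i=2 t=9 v=3: → [6,13); WM=7
i=3 t=9 v=6: → [6,13); WM=7
i=4 t=4 v=9: DROP (t<7-1); WM=7
i=5 t=9 v=6: → [6,13); WM=7
i=6 t=10 v=3: → [6,14); WM=7
i=7 t=6 v=8: → [6,14); WM=7
i=8 t=7 v=7: → [6,14); WM=8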